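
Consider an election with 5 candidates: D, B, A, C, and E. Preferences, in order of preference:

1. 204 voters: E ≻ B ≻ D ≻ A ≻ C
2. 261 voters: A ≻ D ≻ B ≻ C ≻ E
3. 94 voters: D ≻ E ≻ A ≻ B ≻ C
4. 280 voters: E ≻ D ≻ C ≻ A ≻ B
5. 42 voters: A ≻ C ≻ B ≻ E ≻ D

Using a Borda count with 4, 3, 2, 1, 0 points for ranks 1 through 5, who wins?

D: 204·2 + 261·3 + 94·4 + 280·3 + 42·0 = 2407
B: 204·3 + 261·2 + 94·1 + 280·0 + 42·2 = 1312
A: 204·1 + 261·4 + 94·2 + 280·1 + 42·4 = 1884
C: 204·0 + 261·1 + 94·0 + 280·2 + 42·3 = 947
E: 204·4 + 261·0 + 94·3 + 280·4 + 42·1 = 2260
D has the highest Borda score (2407).

D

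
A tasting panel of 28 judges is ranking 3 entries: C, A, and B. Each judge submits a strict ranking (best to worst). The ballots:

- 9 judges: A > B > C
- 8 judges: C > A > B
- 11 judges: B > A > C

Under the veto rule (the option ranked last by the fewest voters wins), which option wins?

A

Last-place votes: C 20, A 0, B 8.
A is ranked last by the fewest voters, so A wins.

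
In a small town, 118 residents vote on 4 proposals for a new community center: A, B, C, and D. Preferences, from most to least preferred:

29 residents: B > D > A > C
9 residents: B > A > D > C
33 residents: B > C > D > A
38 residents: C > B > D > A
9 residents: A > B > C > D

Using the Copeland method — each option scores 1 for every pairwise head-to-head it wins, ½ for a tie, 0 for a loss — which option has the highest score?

B

A: loses to B, C, and D → score 0.
B: beats A, C, and D → score 3.
C: beats A and D; loses to B → score 2.
D: beats A; loses to B and C → score 1.
B has the best pairwise record.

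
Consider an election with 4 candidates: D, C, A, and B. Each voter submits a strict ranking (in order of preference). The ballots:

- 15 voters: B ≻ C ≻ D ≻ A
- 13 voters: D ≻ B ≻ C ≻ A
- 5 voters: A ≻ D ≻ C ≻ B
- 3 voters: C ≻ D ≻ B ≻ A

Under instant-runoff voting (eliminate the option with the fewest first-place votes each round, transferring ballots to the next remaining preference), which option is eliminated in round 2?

A

Round 1: D 13, C 3, A 5, B 15. Eliminate C.
Round 2: D 16, A 5, B 15. Eliminate A.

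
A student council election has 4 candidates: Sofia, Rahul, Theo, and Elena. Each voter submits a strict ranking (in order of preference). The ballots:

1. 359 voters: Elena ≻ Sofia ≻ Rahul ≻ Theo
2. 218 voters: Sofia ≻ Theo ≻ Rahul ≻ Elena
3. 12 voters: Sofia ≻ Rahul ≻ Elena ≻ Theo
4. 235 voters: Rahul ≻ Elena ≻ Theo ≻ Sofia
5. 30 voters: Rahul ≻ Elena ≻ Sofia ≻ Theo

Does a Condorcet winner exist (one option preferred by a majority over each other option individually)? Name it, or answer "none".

none

Checking pairwise contests:
Elena beats Sofia 624–230.
Sofia beats Rahul 589–265.
Sofia beats Theo 619–235.
Rahul beats Elena 495–359.
Every option loses at least one head-to-head, so there is no Condorcet winner.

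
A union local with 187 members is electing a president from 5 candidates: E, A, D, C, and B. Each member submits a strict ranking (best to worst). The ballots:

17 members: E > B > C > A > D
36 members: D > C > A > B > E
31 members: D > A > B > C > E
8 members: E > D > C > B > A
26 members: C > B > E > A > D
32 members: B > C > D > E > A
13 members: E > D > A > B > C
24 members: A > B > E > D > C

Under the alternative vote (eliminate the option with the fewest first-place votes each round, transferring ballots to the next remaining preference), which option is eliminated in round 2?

C

Round 1: E 38, A 24, D 67, C 26, B 32. Eliminate A.
Round 2: E 38, D 67, C 26, B 56. Eliminate C.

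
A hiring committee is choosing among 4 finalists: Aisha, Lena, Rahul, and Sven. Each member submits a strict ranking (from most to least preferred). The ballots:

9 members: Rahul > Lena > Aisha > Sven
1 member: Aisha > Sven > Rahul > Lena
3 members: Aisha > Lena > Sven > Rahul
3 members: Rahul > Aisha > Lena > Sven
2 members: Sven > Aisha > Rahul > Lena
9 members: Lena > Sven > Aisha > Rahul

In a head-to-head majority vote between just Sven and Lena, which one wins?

Lena

Voters preferring Sven to Lena: 3; preferring Lena to Sven: 24.
Lena wins the head-to-head.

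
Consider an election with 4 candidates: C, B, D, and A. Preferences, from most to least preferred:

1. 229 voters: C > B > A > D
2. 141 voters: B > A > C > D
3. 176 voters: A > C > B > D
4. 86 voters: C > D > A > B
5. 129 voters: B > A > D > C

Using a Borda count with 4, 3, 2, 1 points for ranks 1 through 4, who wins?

B

C: 229·4 + 141·2 + 176·3 + 86·4 + 129·1 = 2199
B: 229·3 + 141·4 + 176·2 + 86·1 + 129·4 = 2205
D: 229·1 + 141·1 + 176·1 + 86·3 + 129·2 = 1062
A: 229·2 + 141·3 + 176·4 + 86·2 + 129·3 = 2144
B has the highest Borda score (2205).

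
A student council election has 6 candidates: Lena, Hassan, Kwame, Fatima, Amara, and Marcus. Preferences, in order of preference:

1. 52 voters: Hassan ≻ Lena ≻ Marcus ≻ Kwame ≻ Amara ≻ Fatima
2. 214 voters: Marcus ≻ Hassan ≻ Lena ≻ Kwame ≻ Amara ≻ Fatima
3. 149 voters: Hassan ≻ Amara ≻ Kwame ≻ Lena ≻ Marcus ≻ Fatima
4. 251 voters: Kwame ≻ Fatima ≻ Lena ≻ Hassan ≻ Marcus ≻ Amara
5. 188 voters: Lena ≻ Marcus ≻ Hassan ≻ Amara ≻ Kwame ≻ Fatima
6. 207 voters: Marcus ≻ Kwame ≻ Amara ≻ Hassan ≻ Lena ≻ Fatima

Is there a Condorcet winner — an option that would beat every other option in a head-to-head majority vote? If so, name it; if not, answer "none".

Checking pairwise contests:
Hassan beats Lena 622–439.
Marcus beats Hassan 609–452.
Hassan beats Kwame 603–458.
Lena beats Fatima 810–251.
Lena beats Amara 705–356.
Lena beats Marcus 640–421.
Every option loses at least one head-to-head, so there is no Condorcet winner.

none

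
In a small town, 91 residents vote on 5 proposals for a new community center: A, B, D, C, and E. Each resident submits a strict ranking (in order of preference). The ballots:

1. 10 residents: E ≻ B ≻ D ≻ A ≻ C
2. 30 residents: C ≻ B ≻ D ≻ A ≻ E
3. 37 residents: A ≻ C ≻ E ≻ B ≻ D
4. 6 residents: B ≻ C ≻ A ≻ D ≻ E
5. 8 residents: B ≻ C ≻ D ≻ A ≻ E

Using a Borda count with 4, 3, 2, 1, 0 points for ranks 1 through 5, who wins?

C

A: 10·1 + 30·1 + 37·4 + 6·2 + 8·1 = 208
B: 10·3 + 30·3 + 37·1 + 6·4 + 8·4 = 213
D: 10·2 + 30·2 + 37·0 + 6·1 + 8·2 = 102
C: 10·0 + 30·4 + 37·3 + 6·3 + 8·3 = 273
E: 10·4 + 30·0 + 37·2 + 6·0 + 8·0 = 114
C has the highest Borda score (273).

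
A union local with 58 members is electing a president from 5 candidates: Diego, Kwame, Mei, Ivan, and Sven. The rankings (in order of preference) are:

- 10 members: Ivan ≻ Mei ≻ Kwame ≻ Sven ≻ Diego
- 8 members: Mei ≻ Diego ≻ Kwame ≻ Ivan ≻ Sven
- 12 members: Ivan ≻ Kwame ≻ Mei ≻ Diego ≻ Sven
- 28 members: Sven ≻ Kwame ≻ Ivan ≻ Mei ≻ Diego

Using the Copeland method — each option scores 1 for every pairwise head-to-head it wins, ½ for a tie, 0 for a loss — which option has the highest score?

Kwame

Diego: loses to Kwame, Mei, Ivan, and Sven → score 0.
Kwame: beats Diego, Mei, Ivan, and Sven → score 4.
Mei: beats Diego and Sven; loses to Kwame and Ivan → score 2.
Ivan: beats Diego, Mei, and Sven; loses to Kwame → score 3.
Sven: beats Diego; loses to Kwame, Mei, and Ivan → score 1.
Kwame has the best pairwise record.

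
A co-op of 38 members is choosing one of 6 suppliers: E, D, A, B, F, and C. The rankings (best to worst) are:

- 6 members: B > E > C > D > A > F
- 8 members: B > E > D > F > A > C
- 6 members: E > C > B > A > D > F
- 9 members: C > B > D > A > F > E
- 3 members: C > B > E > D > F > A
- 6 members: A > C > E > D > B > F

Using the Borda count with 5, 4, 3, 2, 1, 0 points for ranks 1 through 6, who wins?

B

E: 6·4 + 8·4 + 6·5 + 9·0 + 3·3 + 6·3 = 113
D: 6·2 + 8·3 + 6·1 + 9·3 + 3·2 + 6·2 = 87
A: 6·1 + 8·1 + 6·2 + 9·2 + 3·0 + 6·5 = 74
B: 6·5 + 8·5 + 6·3 + 9·4 + 3·4 + 6·1 = 142
F: 6·0 + 8·2 + 6·0 + 9·1 + 3·1 + 6·0 = 28
C: 6·3 + 8·0 + 6·4 + 9·5 + 3·5 + 6·4 = 126
B has the highest Borda score (142).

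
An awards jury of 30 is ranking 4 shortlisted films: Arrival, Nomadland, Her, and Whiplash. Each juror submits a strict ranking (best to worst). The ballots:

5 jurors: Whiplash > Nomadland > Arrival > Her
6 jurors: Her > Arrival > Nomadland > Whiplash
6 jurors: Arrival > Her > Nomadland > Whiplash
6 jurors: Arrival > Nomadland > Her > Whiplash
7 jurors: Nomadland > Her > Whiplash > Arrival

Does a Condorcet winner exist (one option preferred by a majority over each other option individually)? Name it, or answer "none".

Arrival

Arrival vs Nomadland: 18–12 for Arrival.
Arrival vs Her: 17–13 for Arrival.
Arrival vs Whiplash: 18–12 for Arrival.
Arrival beats every other option head-to-head.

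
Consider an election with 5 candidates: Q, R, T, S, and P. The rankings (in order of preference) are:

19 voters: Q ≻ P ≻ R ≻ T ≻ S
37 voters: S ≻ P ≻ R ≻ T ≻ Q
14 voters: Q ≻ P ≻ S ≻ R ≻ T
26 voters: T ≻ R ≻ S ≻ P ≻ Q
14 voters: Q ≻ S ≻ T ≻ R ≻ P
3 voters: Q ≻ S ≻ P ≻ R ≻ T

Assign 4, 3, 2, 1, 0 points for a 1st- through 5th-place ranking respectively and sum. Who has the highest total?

Q: 19·4 + 37·0 + 14·4 + 26·0 + 14·4 + 3·4 = 200
R: 19·2 + 37·2 + 14·1 + 26·3 + 14·1 + 3·1 = 221
T: 19·1 + 37·1 + 14·0 + 26·4 + 14·2 + 3·0 = 188
S: 19·0 + 37·4 + 14·2 + 26·2 + 14·3 + 3·3 = 279
P: 19·3 + 37·3 + 14·3 + 26·1 + 14·0 + 3·2 = 242
S has the highest Borda score (279).

S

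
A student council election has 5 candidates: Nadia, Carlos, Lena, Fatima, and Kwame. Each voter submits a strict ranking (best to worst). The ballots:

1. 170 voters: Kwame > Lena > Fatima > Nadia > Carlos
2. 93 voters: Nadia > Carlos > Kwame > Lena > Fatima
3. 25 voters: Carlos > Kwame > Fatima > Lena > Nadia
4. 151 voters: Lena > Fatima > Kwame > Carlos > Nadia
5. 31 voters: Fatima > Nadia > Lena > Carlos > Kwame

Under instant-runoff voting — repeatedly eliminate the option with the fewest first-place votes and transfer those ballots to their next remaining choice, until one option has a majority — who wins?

Round 1: Nadia 93, Carlos 25, Lena 151, Fatima 31, Kwame 170. Eliminate Carlos.
Round 2: Nadia 93, Lena 151, Fatima 31, Kwame 195. Eliminate Fatima.
Round 3: Nadia 124, Lena 151, Kwame 195. Eliminate Nadia.
Round 4: Lena 182, Kwame 288. Kwame has a majority.

Kwame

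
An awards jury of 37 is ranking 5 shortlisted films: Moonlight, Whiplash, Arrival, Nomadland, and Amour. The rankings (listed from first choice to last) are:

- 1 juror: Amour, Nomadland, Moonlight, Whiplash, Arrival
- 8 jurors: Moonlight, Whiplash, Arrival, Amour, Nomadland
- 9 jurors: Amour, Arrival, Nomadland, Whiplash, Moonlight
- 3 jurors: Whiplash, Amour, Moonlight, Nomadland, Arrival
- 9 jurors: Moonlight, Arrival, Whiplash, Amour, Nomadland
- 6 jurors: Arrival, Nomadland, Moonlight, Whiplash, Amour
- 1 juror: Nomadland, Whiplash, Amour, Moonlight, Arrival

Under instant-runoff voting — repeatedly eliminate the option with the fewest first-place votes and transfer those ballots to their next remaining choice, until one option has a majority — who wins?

Moonlight

Round 1: Moonlight 17, Whiplash 3, Arrival 6, Nomadland 1, Amour 10. Eliminate Nomadland.
Round 2: Moonlight 17, Whiplash 4, Arrival 6, Amour 10. Eliminate Whiplash.
Round 3: Moonlight 17, Arrival 6, Amour 14. Eliminate Arrival.
Round 4: Moonlight 23, Amour 14. Moonlight has a majority.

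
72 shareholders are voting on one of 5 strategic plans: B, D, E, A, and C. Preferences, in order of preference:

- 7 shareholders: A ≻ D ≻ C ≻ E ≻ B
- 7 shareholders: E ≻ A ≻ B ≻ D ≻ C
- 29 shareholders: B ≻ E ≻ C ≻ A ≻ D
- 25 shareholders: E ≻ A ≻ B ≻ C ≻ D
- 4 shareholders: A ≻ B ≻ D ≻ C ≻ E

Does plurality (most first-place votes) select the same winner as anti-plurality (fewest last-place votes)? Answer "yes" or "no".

Plurality — first-place votes: B 29, D 0, E 32, A 11, C 0. Winner: E.
Anti-plurality — last-place votes: B 7, D 54, E 4, A 0, C 7. Winner: A.
The two methods disagree.

no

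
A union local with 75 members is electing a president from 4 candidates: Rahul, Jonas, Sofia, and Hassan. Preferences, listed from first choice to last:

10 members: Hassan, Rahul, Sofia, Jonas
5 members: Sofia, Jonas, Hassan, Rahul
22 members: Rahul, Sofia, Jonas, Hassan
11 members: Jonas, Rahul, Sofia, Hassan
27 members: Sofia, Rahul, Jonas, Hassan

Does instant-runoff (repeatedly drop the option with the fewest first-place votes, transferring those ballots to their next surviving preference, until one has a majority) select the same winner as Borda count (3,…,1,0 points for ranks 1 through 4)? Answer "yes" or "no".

yes

Instant-runoff — R1 Rahul 22, Jonas 11, Sofia 32, Hassan 10 (Hassan out); R2 Rahul 32, Jonas 11, Sofia 32 (Jonas out); R3 Rahul 43, Sofia 32 (Rahul winner). Winner: Rahul.
Borda — scores: Rahul 162, Jonas 92, Sofia 161, Hassan 35. Winner: Rahul.
The two methods agree.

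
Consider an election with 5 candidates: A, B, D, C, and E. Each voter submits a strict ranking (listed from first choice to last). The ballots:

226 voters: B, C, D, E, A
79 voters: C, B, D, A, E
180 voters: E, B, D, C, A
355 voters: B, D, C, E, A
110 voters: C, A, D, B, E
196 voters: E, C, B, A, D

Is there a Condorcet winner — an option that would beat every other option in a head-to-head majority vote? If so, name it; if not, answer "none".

B

B vs A: 1036–110 for B.
B vs D: 1036–110 for B.
B vs C: 761–385 for B.
B vs E: 770–376 for B.
B beats every other option head-to-head.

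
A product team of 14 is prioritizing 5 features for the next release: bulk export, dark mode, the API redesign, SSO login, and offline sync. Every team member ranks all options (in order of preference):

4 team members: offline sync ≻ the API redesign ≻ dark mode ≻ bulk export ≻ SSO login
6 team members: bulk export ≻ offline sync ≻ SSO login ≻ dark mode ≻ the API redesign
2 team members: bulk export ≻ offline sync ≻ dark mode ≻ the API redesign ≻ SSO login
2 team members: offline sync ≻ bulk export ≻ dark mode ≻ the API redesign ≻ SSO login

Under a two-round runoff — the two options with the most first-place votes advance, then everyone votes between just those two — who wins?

bulk export

Round 1 first-place votes: bulk export 8, dark mode 0, the API redesign 0, SSO login 0, offline sync 6.
bulk export and offline sync advance.
Runoff: bulk export is preferred to offline sync by 8 voters; offline sync by 6.
bulk export wins the runoff.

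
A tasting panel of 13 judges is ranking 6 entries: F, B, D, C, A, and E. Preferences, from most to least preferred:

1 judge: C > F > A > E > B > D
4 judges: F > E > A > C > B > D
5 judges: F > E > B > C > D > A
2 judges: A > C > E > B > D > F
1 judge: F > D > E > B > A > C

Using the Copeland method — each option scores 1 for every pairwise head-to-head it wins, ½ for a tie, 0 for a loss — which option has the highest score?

F: beats B, D, C, A, and E → score 5.
B: beats D; loses to F, C, A, and E → score 1.
D: loses to F, B, C, A, and E → score 0.
C: beats B and D; loses to F, A, and E → score 2.
A: beats B, D, and C; loses to F and E → score 3.
E: beats B, D, C, and A; loses to F → score 4.
F has the best pairwise record.

F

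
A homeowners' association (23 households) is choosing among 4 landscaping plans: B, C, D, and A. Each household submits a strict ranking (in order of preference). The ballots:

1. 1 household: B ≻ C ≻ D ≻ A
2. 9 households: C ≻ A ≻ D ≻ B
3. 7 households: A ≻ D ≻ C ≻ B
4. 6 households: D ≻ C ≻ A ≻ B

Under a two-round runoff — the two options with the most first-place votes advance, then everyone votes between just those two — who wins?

C

Round 1 first-place votes: B 1, C 9, D 6, A 7.
C and A advance.
Runoff: C is preferred to A by 16 voters; A by 7.
C wins the runoff.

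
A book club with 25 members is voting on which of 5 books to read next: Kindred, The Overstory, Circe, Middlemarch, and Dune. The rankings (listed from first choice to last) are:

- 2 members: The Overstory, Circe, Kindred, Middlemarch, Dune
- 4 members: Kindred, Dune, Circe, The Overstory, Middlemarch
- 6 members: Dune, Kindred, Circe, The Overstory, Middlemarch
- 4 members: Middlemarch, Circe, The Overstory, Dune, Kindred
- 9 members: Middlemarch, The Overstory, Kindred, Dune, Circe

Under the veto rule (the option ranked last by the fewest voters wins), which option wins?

Last-place votes: Kindred 4, The Overstory 0, Circe 9, Middlemarch 10, Dune 2.
The Overstory is ranked last by the fewest voters, so The Overstory wins.

The Overstory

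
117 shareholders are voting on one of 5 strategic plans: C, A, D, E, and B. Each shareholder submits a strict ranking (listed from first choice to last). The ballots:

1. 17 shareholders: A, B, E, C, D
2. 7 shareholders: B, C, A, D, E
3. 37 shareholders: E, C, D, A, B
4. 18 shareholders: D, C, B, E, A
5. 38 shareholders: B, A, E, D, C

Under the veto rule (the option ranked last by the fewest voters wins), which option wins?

Last-place votes: C 38, A 18, D 17, E 7, B 37.
E is ranked last by the fewest voters, so E wins.

E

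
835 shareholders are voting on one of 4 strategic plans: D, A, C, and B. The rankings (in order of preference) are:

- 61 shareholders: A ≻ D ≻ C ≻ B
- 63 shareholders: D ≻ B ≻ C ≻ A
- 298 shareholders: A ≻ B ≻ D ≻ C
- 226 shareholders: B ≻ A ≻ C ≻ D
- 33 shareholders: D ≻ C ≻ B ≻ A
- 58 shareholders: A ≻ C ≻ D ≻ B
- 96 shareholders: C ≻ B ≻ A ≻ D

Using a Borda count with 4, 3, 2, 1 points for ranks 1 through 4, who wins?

A

D: 61·3 + 63·4 + 298·2 + 226·1 + 33·4 + 58·2 + 96·1 = 1601
A: 61·4 + 63·1 + 298·4 + 226·3 + 33·1 + 58·4 + 96·2 = 2634
C: 61·2 + 63·2 + 298·1 + 226·2 + 33·3 + 58·3 + 96·4 = 1655
B: 61·1 + 63·3 + 298·3 + 226·4 + 33·2 + 58·1 + 96·3 = 2460
A has the highest Borda score (2634).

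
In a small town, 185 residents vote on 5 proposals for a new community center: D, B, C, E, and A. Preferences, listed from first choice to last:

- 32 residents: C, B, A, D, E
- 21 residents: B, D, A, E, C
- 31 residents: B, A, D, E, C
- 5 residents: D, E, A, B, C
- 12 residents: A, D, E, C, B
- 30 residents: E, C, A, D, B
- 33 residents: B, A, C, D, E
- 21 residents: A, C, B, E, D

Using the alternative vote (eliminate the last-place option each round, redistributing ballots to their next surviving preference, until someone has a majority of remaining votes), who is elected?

B

Round 1: D 5, B 85, C 32, E 30, A 33. Eliminate D.
Round 2: B 85, C 32, E 35, A 33. Eliminate C.
Round 3: B 117, E 35, A 33. B has a majority.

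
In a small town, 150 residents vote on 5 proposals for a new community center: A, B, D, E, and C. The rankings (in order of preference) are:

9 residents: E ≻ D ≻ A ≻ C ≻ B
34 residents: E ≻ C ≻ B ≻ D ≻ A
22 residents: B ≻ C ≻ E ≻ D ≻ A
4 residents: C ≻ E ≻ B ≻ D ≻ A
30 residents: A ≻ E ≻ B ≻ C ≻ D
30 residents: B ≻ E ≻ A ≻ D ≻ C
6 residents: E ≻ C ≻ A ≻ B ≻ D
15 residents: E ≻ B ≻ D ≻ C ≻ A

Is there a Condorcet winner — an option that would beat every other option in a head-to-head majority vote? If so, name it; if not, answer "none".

E

E vs A: 120–30 for E.
E vs B: 98–52 for E.
E vs D: 150–0 for E.
E vs C: 124–26 for E.
E beats every other option head-to-head.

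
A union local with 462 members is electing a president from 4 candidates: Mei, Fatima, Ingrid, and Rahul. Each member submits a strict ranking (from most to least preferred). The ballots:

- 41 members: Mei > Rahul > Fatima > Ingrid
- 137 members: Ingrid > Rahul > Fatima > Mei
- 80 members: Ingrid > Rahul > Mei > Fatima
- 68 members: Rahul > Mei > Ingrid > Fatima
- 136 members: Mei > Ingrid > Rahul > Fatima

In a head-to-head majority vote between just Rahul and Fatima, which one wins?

Rahul

Voters preferring Rahul to Fatima: 462; preferring Fatima to Rahul: 0.
Rahul wins the head-to-head.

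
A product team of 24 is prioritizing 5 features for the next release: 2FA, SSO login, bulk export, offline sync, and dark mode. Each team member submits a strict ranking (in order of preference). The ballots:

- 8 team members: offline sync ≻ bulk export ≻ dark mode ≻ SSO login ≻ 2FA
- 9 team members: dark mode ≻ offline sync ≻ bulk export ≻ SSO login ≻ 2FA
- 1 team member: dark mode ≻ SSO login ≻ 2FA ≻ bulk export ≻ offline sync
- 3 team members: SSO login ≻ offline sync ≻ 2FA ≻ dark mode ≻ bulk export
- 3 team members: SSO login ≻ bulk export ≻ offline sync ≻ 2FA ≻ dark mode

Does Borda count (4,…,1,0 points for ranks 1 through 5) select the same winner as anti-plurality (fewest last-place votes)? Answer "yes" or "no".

no

Borda — scores: 2FA 11, SSO login 44, bulk export 52, offline sync 74, dark mode 59. Winner: offline sync.
Anti-plurality — last-place votes: 2FA 17, SSO login 0, bulk export 3, offline sync 1, dark mode 3. Winner: SSO login.
The two methods disagree.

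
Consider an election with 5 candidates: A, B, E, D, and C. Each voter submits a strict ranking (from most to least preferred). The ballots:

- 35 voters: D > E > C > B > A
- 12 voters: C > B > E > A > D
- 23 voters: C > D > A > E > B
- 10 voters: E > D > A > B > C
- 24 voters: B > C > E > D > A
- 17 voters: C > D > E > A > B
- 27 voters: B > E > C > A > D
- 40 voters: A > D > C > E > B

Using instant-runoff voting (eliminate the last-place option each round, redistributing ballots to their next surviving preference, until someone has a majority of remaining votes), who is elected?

C

Round 1: A 40, B 51, E 10, D 35, C 52. Eliminate E.
Round 2: A 40, B 51, D 45, C 52. Eliminate A.
Round 3: B 51, D 85, C 52. Eliminate B.
Round 4: D 85, C 103. C has a majority.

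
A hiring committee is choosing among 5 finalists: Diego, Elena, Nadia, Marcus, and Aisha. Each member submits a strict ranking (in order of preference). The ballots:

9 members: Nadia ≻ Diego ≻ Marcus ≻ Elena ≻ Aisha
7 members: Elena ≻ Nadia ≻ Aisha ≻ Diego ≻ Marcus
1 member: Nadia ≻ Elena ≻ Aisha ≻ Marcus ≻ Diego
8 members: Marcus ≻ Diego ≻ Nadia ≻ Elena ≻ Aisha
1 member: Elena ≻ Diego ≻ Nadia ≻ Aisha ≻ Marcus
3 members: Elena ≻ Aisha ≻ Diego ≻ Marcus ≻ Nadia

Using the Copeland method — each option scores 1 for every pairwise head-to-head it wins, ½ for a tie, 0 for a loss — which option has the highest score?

Diego: beats Elena, Marcus, and Aisha; loses to Nadia → score 3.
Elena: beats Aisha; loses to Diego, Nadia, and Marcus → score 1.
Nadia: beats Diego, Elena, Marcus, and Aisha → score 4.
Marcus: beats Elena and Aisha; loses to Diego and Nadia → score 2.
Aisha: loses to Diego, Elena, Nadia, and Marcus → score 0.
Nadia has the best pairwise record.

Nadia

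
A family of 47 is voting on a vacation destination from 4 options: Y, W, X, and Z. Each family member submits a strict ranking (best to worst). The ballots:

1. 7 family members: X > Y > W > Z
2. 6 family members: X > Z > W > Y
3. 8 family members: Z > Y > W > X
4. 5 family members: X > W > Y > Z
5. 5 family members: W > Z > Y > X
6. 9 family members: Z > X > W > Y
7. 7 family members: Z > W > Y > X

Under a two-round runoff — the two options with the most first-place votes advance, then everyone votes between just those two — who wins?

Z

Round 1 first-place votes: Y 0, W 5, X 18, Z 24.
Z and X advance.
Runoff: Z is preferred to X by 29 voters; X by 18.
Z wins the runoff.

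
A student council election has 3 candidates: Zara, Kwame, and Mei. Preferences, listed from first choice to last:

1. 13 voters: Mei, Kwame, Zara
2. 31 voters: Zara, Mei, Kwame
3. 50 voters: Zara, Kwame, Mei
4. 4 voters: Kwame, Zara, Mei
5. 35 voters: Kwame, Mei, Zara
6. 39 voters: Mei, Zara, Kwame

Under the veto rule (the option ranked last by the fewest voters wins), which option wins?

Last-place votes: Zara 48, Kwame 70, Mei 54.
Zara is ranked last by the fewest voters, so Zara wins.

Zara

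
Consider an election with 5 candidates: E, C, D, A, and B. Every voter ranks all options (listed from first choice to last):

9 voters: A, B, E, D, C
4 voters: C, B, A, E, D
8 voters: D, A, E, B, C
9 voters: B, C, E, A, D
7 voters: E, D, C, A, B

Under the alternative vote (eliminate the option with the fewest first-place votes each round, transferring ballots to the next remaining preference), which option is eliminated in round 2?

E

Round 1: E 7, C 4, D 8, A 9, B 9. Eliminate C.
Round 2: E 7, D 8, A 9, B 13. Eliminate E.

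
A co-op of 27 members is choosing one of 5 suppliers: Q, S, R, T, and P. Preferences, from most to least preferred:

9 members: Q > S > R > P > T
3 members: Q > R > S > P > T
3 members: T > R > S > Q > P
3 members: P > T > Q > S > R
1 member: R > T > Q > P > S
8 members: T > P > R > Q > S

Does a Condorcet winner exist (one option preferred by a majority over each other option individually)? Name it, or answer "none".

none

Checking pairwise contests:
T beats Q 15–12.
Q beats S 24–3.
Q beats R 15–12.
P beats T 15–12.
Q beats P 16–11.
Every option loses at least one head-to-head, so there is no Condorcet winner.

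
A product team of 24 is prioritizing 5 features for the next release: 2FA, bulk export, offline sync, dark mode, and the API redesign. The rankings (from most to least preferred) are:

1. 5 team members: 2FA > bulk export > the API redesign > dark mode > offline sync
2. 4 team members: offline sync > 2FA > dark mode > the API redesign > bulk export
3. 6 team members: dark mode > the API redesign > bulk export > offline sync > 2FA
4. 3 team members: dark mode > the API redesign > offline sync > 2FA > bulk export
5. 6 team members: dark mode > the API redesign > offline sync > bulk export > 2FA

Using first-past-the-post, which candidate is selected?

dark mode

First-place votes: 2FA 5, bulk export 0, offline sync 4, dark mode 15, the API redesign 0.
dark mode has the most first-place votes.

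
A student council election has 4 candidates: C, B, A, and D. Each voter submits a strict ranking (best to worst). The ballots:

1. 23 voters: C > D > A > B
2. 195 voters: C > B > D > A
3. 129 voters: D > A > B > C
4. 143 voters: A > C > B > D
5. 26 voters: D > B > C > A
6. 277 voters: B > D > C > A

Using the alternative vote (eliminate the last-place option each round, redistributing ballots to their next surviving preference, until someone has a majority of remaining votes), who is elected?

Round 1: C 218, B 277, A 143, D 155. Eliminate A.
Round 2: C 361, B 277, D 155. Eliminate D.
Round 3: C 361, B 432. B has a majority.

B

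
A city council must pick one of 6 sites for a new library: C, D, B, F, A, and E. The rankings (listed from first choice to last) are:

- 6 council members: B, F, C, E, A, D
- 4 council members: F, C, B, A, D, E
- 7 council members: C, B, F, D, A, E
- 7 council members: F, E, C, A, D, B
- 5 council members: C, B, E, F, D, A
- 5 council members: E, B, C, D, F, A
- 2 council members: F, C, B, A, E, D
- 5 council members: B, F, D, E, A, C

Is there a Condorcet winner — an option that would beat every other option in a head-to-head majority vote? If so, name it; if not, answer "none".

Checking pairwise contests:
F beats C 24–17.
C beats D 36–5.
C beats B 25–16.
B beats F 28–13.
C beats A 36–5.
C beats E 24–17.
Every option loses at least one head-to-head, so there is no Condorcet winner.

none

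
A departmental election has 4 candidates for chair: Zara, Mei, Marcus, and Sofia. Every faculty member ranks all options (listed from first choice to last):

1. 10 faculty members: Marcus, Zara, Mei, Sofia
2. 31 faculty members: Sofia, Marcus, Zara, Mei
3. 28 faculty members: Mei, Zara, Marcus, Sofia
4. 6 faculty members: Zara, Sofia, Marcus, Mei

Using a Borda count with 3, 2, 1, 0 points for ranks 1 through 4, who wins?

Zara: 10·2 + 31·1 + 28·2 + 6·3 = 125
Mei: 10·1 + 31·0 + 28·3 + 6·0 = 94
Marcus: 10·3 + 31·2 + 28·1 + 6·1 = 126
Sofia: 10·0 + 31·3 + 28·0 + 6·2 = 105
Marcus has the highest Borda score (126).

Marcus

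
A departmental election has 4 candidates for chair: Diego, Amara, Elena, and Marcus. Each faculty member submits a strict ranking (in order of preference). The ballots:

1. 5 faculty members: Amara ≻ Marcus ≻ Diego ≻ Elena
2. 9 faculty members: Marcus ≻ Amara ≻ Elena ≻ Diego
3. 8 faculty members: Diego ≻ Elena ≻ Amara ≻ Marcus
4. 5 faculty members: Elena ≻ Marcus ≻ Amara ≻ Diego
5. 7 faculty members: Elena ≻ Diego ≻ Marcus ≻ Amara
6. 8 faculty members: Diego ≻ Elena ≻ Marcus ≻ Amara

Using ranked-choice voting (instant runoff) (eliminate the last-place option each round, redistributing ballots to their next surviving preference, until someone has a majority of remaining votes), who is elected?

Diego

Round 1: Diego 16, Amara 5, Elena 12, Marcus 9. Eliminate Amara.
Round 2: Diego 16, Elena 12, Marcus 14. Eliminate Elena.
Round 3: Diego 23, Marcus 19. Diego has a majority.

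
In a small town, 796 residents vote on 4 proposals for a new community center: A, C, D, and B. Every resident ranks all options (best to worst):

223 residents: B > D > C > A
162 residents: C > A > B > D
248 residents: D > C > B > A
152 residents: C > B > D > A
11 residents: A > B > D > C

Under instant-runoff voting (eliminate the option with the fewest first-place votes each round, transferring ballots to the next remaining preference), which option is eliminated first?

Round 1: A 11, C 314, D 248, B 223. Eliminate A.

A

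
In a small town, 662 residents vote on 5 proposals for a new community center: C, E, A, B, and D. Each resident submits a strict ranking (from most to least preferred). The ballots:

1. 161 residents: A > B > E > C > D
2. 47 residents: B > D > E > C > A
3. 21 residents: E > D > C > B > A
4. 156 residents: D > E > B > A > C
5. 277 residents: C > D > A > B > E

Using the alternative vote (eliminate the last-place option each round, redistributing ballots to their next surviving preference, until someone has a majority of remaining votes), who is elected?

C

Round 1: C 277, E 21, A 161, B 47, D 156. Eliminate E.
Round 2: C 277, A 161, B 47, D 177. Eliminate B.
Round 3: C 277, A 161, D 224. Eliminate A.
Round 4: C 438, D 224. C has a majority.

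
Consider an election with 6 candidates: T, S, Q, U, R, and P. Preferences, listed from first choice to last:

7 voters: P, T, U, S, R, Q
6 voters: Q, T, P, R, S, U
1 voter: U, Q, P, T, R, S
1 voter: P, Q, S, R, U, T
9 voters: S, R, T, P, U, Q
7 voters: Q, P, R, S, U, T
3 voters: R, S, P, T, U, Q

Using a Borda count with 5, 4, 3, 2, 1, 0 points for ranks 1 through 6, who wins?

T: 7·4 + 6·4 + 1·2 + 1·0 + 9·3 + 7·0 + 3·2 = 87
S: 7·2 + 6·1 + 1·0 + 1·3 + 9·5 + 7·2 + 3·4 = 94
Q: 7·0 + 6·5 + 1·4 + 1·4 + 9·0 + 7·5 + 3·0 = 73
U: 7·3 + 6·0 + 1·5 + 1·1 + 9·1 + 7·1 + 3·1 = 46
R: 7·1 + 6·2 + 1·1 + 1·2 + 9·4 + 7·3 + 3·5 = 94
P: 7·5 + 6·3 + 1·3 + 1·5 + 9·2 + 7·4 + 3·3 = 116
P has the highest Borda score (116).

P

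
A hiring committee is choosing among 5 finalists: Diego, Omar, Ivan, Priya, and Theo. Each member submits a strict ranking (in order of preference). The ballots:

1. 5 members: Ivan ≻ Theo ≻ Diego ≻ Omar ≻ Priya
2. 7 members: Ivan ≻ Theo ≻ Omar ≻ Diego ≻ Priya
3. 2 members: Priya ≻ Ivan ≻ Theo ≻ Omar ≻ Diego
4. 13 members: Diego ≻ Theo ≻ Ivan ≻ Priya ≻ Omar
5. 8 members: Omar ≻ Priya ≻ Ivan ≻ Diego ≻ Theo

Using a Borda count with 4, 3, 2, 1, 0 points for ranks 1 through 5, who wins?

Ivan

Diego: 5·2 + 7·1 + 2·0 + 13·4 + 8·1 = 77
Omar: 5·1 + 7·2 + 2·1 + 13·0 + 8·4 = 53
Ivan: 5·4 + 7·4 + 2·3 + 13·2 + 8·2 = 96
Priya: 5·0 + 7·0 + 2·4 + 13·1 + 8·3 = 45
Theo: 5·3 + 7·3 + 2·2 + 13·3 + 8·0 = 79
Ivan has the highest Borda score (96).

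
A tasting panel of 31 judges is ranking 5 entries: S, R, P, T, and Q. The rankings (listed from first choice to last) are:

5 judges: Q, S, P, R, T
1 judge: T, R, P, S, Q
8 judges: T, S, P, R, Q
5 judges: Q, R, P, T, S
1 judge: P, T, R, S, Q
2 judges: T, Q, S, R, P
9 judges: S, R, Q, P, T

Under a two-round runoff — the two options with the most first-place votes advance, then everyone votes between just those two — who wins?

Round 1 first-place votes: S 9, R 0, P 1, T 11, Q 10.
T and Q advance.
Runoff: T is preferred to Q by 12 voters; Q by 19.
Q wins the runoff.

Q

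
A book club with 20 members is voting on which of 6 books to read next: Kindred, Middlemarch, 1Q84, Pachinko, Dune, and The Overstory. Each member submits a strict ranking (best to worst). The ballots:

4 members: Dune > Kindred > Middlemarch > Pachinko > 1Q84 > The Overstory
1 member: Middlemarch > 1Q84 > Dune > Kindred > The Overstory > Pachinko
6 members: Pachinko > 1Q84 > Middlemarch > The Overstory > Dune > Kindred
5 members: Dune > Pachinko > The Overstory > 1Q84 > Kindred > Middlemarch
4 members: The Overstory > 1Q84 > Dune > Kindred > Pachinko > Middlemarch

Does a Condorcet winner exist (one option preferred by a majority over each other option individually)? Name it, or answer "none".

Checking pairwise contests:
1Q84 beats Kindred 16–4.
Kindred beats Middlemarch 13–7.
Pachinko beats 1Q84 15–5.
Dune beats Pachinko 14–6.
1Q84 beats Dune 11–9.
Middlemarch beats The Overstory 11–9.
Every option loses at least one head-to-head, so there is no Condorcet winner.

none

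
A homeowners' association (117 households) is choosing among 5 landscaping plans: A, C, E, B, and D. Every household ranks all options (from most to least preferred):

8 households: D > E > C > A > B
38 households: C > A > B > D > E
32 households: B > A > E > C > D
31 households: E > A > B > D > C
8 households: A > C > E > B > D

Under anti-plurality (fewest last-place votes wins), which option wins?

Last-place votes: A 0, C 31, E 38, B 8, D 40.
A is ranked last by the fewest voters, so A wins.

A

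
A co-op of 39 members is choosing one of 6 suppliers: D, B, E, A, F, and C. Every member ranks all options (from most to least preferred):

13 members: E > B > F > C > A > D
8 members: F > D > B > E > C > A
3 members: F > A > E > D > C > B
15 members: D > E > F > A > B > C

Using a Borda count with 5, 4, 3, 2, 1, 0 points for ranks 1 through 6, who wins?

D: 13·0 + 8·4 + 3·2 + 15·5 = 113
B: 13·4 + 8·3 + 3·0 + 15·1 = 91
E: 13·5 + 8·2 + 3·3 + 15·4 = 150
A: 13·1 + 8·0 + 3·4 + 15·2 = 55
F: 13·3 + 8·5 + 3·5 + 15·3 = 139
C: 13·2 + 8·1 + 3·1 + 15·0 = 37
E has the highest Borda score (150).

E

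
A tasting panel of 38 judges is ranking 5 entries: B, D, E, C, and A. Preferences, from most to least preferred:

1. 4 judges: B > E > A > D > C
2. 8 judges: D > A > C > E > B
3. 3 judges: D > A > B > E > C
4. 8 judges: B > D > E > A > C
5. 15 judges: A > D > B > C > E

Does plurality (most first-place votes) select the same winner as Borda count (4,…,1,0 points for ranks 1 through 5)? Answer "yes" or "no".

Plurality — first-place votes: B 12, D 11, E 0, C 0, A 15. Winner: A.
Borda — scores: B 84, D 117, E 39, C 31, A 109. Winner: D.
The two methods disagree.

no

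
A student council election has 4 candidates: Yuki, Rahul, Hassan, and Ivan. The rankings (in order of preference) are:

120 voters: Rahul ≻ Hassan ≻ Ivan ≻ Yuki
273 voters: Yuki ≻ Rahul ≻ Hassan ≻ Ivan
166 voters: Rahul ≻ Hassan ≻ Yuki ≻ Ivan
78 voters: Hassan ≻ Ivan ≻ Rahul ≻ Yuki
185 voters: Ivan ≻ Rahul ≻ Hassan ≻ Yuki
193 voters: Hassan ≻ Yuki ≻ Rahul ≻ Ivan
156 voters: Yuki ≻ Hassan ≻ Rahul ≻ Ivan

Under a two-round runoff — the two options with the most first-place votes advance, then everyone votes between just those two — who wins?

Round 1 first-place votes: Yuki 429, Rahul 286, Hassan 271, Ivan 185.
Yuki and Rahul advance.
Runoff: Yuki is preferred to Rahul by 622 voters; Rahul by 549.
Yuki wins the runoff.

Yuki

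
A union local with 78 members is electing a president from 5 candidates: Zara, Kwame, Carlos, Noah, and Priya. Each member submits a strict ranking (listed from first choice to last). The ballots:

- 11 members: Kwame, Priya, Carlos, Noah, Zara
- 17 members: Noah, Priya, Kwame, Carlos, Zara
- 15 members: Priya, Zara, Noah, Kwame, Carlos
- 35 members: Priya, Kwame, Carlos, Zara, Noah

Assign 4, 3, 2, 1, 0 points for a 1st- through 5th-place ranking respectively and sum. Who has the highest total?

Zara: 11·0 + 17·0 + 15·3 + 35·1 = 80
Kwame: 11·4 + 17·2 + 15·1 + 35·3 = 198
Carlos: 11·2 + 17·1 + 15·0 + 35·2 = 109
Noah: 11·1 + 17·4 + 15·2 + 35·0 = 109
Priya: 11·3 + 17·3 + 15·4 + 35·4 = 284
Priya has the highest Borda score (284).

Priya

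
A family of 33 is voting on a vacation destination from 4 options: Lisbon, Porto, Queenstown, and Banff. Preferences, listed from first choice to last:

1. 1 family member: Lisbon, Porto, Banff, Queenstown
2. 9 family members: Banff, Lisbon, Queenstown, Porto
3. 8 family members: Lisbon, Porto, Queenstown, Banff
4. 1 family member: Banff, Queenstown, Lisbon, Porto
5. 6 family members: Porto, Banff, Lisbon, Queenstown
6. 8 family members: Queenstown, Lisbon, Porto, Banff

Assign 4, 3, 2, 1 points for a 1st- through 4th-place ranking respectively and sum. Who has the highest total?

Lisbon

Lisbon: 1·4 + 9·3 + 8·4 + 1·2 + 6·2 + 8·3 = 101
Porto: 1·3 + 9·1 + 8·3 + 1·1 + 6·4 + 8·2 = 77
Queenstown: 1·1 + 9·2 + 8·2 + 1·3 + 6·1 + 8·4 = 76
Banff: 1·2 + 9·4 + 8·1 + 1·4 + 6·3 + 8·1 = 76
Lisbon has the highest Borda score (101).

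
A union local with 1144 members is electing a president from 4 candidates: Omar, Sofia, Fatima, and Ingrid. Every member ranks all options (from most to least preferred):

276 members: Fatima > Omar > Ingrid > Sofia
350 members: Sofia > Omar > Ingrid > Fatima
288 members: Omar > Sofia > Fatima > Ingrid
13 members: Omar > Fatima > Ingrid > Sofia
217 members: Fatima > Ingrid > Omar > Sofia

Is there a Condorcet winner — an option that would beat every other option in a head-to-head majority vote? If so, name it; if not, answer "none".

Omar

Omar vs Sofia: 794–350 for Omar.
Omar vs Fatima: 651–493 for Omar.
Omar vs Ingrid: 927–217 for Omar.
Omar beats every other option head-to-head.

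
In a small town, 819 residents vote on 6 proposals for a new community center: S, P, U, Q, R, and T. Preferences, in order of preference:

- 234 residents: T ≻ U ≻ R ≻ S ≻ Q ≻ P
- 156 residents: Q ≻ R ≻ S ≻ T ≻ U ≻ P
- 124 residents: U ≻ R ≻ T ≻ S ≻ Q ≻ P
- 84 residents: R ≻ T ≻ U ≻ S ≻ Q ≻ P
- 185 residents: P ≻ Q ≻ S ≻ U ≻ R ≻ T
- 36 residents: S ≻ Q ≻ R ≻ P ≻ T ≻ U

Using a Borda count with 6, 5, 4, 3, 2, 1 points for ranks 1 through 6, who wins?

R

S: 234·3 + 156·4 + 124·3 + 84·3 + 185·4 + 36·6 = 2906
P: 234·1 + 156·1 + 124·1 + 84·1 + 185·6 + 36·3 = 1816
U: 234·5 + 156·2 + 124·6 + 84·4 + 185·3 + 36·1 = 3153
Q: 234·2 + 156·6 + 124·2 + 84·2 + 185·5 + 36·5 = 2925
R: 234·4 + 156·5 + 124·5 + 84·6 + 185·2 + 36·4 = 3354
T: 234·6 + 156·3 + 124·4 + 84·5 + 185·1 + 36·2 = 3045
R has the highest Borda score (3354).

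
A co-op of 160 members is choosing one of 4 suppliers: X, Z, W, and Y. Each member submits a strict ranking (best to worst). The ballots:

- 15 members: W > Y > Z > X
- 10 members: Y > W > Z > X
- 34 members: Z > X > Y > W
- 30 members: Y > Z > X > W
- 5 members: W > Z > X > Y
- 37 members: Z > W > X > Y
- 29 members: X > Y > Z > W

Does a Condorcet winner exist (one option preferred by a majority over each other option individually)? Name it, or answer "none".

none

Checking pairwise contests:
Z beats X 131–29.
Y beats Z 84–76.
X beats W 93–67.
X beats Y 105–55.
Every option loses at least one head-to-head, so there is no Condorcet winner.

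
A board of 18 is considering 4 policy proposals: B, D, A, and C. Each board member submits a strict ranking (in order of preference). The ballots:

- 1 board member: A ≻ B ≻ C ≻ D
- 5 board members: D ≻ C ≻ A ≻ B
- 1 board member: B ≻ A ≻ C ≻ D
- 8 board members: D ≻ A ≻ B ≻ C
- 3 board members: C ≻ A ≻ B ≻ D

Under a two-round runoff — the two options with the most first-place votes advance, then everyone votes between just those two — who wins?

D

Round 1 first-place votes: B 1, D 13, A 1, C 3.
D and C advance.
Runoff: D is preferred to C by 13 voters; C by 5.
D wins the runoff.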